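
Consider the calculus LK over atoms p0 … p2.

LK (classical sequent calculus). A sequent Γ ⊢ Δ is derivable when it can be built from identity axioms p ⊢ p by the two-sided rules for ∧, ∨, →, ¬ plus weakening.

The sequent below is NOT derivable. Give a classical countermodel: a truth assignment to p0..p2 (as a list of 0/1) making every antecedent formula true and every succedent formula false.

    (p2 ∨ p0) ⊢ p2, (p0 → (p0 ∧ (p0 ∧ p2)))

Enumerate valuations to refute Γ ⊢ Δ:
  v=000: Γ:[(p2 ∨ p0)=F] Δ:[p2=F, (p0 → (p0 ∧ (p0 ∧ p2)))=T] refutes=False
  v=001: Γ:[(p2 ∨ p0)=T] Δ:[p2=T, (p0 → (p0 ∧ (p0 ∧ p2)))=T] refutes=False
  v=010: Γ:[(p2 ∨ p0)=F] Δ:[p2=F, (p0 → (p0 ∧ (p0 ∧ p2)))=T] refutes=False
  v=011: Γ:[(p2 ∨ p0)=T] Δ:[p2=T, (p0 → (p0 ∧ (p0 ∧ p2)))=T] refutes=False
  v=100: Γ:[(p2 ∨ p0)=T] Δ:[p2=F, (p0 → (p0 ∧ (p0 ∧ p2)))=F] refutes=True  ← countermodel

Result: [1, 0, 0]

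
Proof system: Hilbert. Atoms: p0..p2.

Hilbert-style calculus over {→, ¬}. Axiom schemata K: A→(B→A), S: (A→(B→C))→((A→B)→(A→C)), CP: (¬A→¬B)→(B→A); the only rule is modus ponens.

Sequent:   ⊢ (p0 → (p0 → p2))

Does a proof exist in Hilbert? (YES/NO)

Enumerate valuations to refute Γ ⊢ Δ:
  v=000: Γ:[] Δ:[(p0 → (p0 → p2))=T] refutes=False
  v=001: Γ:[] Δ:[(p0 → (p0 → p2))=T] refutes=False
  v=010: Γ:[] Δ:[(p0 → (p0 → p2))=T] refutes=False
  v=011: Γ:[] Δ:[(p0 → (p0 → p2))=T] refutes=False
  v=100: Γ:[] Δ:[(p0 → (p0 → p2))=F] refutes=True  ← countermodel

Result: NO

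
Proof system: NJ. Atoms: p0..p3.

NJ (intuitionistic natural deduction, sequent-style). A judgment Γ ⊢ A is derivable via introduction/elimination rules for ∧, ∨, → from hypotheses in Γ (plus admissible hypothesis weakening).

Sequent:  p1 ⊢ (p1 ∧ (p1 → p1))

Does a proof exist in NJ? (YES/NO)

Derivation trace:
[∧I] p1 ⊢ (p1 ∧ (p1 → p1))
  [Ax] p1 ⊢ p1
  [→I]  ⊢ (p1 → p1)
    [Ax] p1 ⊢ p1

Result: YES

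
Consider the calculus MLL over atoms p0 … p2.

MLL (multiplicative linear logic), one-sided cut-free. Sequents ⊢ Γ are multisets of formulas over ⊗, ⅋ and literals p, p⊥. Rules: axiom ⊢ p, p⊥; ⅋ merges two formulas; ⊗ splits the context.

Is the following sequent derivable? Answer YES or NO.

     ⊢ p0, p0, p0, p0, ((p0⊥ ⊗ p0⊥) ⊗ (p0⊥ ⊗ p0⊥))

Proof tree:
[⊗]  ⊢ p0, p0, p0, p0, ((p0⊥ ⊗ p0⊥) ⊗ (p0⊥ ⊗ p0⊥))
  [⊗]  ⊢ p0, p0, (p0⊥ ⊗ p0⊥)
    [Ax]  ⊢ p0, p0⊥
    [Ax]  ⊢ p0, p0⊥
  [⊗]  ⊢ p0, p0, (p0⊥ ⊗ p0⊥)
    [Ax]  ⊢ p0, p0⊥
    [Ax]  ⊢ p0, p0⊥

Result: YES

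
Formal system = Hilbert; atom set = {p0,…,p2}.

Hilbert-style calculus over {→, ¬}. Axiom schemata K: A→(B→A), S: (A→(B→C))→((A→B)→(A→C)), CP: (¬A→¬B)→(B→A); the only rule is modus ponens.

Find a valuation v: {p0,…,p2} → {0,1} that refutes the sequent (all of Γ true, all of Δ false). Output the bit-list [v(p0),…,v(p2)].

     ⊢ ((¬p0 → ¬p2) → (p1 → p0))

Search for a countermodel by truth-table:
  v=000: Γ:[] Δ:[((¬p0 → ¬p2) → (p1 → p0))=T] refutes=False
  v=001: Γ:[] Δ:[((¬p0 → ¬p2) → (p1 → p0))=T] refutes=False
  v=010: Γ:[] Δ:[((¬p0 → ¬p2) → (p1 → p0))=F] refutes=True  ← countermodel

Result: [0, 1, 0]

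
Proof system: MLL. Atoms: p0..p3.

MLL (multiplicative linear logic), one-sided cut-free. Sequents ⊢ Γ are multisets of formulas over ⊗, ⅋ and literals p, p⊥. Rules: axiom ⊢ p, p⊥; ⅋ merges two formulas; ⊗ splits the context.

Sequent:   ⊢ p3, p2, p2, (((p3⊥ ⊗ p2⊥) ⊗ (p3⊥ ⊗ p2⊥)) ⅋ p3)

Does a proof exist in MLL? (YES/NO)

Derivation (root first):
[⅋]  ⊢ p3, p2, p2, (((p3⊥ ⊗ p2⊥) ⊗ (p3⊥ ⊗ p2⊥)) ⅋ p3)
  [⊗]  ⊢ p3, p2, p3, p2, ((p3⊥ ⊗ p2⊥) ⊗ (p3⊥ ⊗ p2⊥))
    [⊗]  ⊢ p3, p2, (p3⊥ ⊗ p2⊥)
      [Ax]  ⊢ p3, p3⊥
      [Ax]  ⊢ p2, p2⊥
    [⊗]  ⊢ p3, p2, (p3⊥ ⊗ p2⊥)
      [Ax]  ⊢ p3, p3⊥
      [Ax]  ⊢ p2, p2⊥

Result: YES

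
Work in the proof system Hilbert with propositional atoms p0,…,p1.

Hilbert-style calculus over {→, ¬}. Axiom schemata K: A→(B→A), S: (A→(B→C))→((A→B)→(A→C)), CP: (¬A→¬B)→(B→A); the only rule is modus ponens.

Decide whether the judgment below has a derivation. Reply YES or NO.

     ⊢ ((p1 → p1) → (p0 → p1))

Enumerate valuations to refute Γ ⊢ Δ:
  v=00: Γ:[] Δ:[((p1 → p1) → (p0 → p1))=T] refutes=False
  v=01: Γ:[] Δ:[((p1 → p1) → (p0 → p1))=T] refutes=False
  v=10: Γ:[] Δ:[((p1 → p1) → (p0 → p1))=F] refutes=True  ← countermodel

Result: NO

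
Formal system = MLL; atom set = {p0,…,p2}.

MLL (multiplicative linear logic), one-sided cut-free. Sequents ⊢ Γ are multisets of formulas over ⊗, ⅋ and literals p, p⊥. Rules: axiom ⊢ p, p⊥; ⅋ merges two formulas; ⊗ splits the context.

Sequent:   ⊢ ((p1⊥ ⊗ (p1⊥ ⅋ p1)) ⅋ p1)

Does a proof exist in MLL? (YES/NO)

Proof tree:
[⅋]  ⊢ ((p1⊥ ⊗ (p1⊥ ⅋ p1)) ⅋ p1)
  [⊗]  ⊢ p1, (p1⊥ ⊗ (p1⊥ ⅋ p1))
    [Ax]  ⊢ p1, p1⊥
    [⅋]  ⊢ (p1⊥ ⅋ p1)
      [Ax]  ⊢ p1, p1⊥

Result: YES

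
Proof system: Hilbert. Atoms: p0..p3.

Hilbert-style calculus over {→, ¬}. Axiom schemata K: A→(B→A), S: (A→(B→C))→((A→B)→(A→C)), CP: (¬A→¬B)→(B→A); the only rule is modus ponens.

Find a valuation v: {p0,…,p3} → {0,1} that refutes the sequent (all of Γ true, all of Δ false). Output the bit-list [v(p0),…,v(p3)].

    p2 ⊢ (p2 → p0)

Search for a countermodel by truth-table:
  v=0000: Γ:[p2=F] Δ:[(p2 → p0)=T] refutes=False
  v=0001: Γ:[p2=F] Δ:[(p2 → p0)=T] refutes=False
  v=0010: Γ:[p2=T] Δ:[(p2 → p0)=F] refutes=True  ← countermodel

Result: [0, 0, 1, 0]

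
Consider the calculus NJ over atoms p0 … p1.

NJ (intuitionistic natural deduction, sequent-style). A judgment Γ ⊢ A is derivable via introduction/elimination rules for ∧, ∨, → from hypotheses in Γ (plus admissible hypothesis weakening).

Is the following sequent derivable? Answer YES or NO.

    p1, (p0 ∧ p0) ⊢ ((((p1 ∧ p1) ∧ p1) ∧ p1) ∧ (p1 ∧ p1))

Proof tree:
[∧I] p1, (p0 ∧ p0) ⊢ ((((p1 ∧ p1) ∧ p1) ∧ p1) ∧ (p1 ∧ p1))
  [∧I] p1, (p0 ∧ p0) ⊢ (((p1 ∧ p1) ∧ p1) ∧ p1)
    [∧I] p1 ⊢ ((p1 ∧ p1) ∧ p1)
      [∧I] p1 ⊢ (p1 ∧ p1)
        [Ax] p1 ⊢ p1
        [Ax] p1 ⊢ p1
      [Ax] p1 ⊢ p1
    [Wk] p1, p1, (p0 ∧ p0) ⊢ p1
      [Wk] p1, p1 ⊢ p1
        [Ax] p1 ⊢ p1
  [∧I] p1 ⊢ (p1 ∧ p1)
    [Ax] p1 ⊢ p1
    [Ax] p1 ⊢ p1

Result: YES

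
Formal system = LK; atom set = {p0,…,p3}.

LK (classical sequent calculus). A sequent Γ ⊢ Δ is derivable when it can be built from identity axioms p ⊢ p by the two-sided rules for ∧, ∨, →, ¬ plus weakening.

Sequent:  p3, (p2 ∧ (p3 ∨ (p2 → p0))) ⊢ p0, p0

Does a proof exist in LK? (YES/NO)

Truth-table refutation:
  v=0000: Γ:[p3=F, (p2 ∧ (p3 ∨ (p2 → p0)))=F] Δ:[p0=F, p0=F] refutes=False
  v=0001: Γ:[p3=T, (p2 ∧ (p3 ∨ (p2 → p0)))=F] Δ:[p0=F, p0=F] refutes=False
  v=0010: Γ:[p3=F, (p2 ∧ (p3 ∨ (p2 → p0)))=F] Δ:[p0=F, p0=F] refutes=False
  v=0011: Γ:[p3=T, (p2 ∧ (p3 ∨ (p2 → p0)))=T] Δ:[p0=F, p0=F] refutes=True  ← countermodel

Result: NO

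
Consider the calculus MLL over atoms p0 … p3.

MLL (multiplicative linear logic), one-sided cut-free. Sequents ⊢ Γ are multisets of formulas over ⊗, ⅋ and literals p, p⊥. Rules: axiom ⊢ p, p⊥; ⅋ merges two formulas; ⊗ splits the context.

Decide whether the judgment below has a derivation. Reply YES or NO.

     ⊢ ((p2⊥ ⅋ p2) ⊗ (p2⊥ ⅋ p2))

Derivation (root first):
[⊗]  ⊢ ((p2⊥ ⅋ p2) ⊗ (p2⊥ ⅋ p2))
  [⅋]  ⊢ (p2⊥ ⅋ p2)
    [Ax]  ⊢ p2, p2⊥
  [⅋]  ⊢ (p2⊥ ⅋ p2)
    [Ax]  ⊢ p2, p2⊥

Result: YES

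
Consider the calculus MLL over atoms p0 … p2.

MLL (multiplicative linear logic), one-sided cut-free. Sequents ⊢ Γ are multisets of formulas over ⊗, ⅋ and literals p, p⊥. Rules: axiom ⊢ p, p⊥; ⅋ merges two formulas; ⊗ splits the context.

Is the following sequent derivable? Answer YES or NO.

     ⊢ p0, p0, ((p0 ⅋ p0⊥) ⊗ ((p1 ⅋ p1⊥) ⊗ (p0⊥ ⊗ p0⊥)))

Derivation (root first):
[⊗]  ⊢ p0, p0, ((p0 ⅋ p0⊥) ⊗ ((p1 ⅋ p1⊥) ⊗ (p0⊥ ⊗ p0⊥)))
  [⅋]  ⊢ (p0 ⅋ p0⊥)
    [Ax]  ⊢ p0, p0⊥
  [⊗]  ⊢ p0, p0, ((p1 ⅋ p1⊥) ⊗ (p0⊥ ⊗ p0⊥))
    [⅋]  ⊢ (p1 ⅋ p1⊥)
      [Ax]  ⊢ p1, p1⊥
    [⊗]  ⊢ p0, p0, (p0⊥ ⊗ p0⊥)
      [Ax]  ⊢ p0, p0⊥
      [Ax]  ⊢ p0, p0⊥

Result: YES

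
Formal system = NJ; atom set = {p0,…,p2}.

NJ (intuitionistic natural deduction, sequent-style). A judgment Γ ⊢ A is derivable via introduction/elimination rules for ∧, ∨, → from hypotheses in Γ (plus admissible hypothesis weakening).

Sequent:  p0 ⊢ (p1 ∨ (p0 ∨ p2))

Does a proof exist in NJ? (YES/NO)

Derivation (root first):
[∨I₂] p0 ⊢ (p1 ∨ (p0 ∨ p2))
  [∨I₁] p0 ⊢ (p0 ∨ p2)
    [Ax] p0 ⊢ p0

Result: YES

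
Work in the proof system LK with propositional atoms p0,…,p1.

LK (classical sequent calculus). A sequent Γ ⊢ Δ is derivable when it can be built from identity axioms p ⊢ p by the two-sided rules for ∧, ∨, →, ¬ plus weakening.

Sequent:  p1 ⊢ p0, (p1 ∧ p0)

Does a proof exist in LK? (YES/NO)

Truth-table refutation:
  v=00: Γ:[p1=F] Δ:[p0=F, (p1 ∧ p0)=F] refutes=False
  v=01: Γ:[p1=T] Δ:[p0=F, (p1 ∧ p0)=F] refutes=True  ← countermodel

Result: NO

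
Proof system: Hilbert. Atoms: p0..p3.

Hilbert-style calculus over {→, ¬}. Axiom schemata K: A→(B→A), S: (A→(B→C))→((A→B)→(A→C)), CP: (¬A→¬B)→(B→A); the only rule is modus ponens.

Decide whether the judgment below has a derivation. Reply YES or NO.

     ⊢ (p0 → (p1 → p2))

Truth-table refutation:
  v=0000: Γ:[] Δ:[(p0 → (p1 → p2))=T] refutes=False
  v=0001: Γ:[] Δ:[(p0 → (p1 → p2))=T] refutes=False
  v=0010: Γ:[] Δ:[(p0 → (p1 → p2))=T] refutes=False
  v=0011: Γ:[] Δ:[(p0 → (p1 → p2))=T] refutes=False
  v=0100: Γ:[] Δ:[(p0 → (p1 → p2))=T] refutes=False
  v=0101: Γ:[] Δ:[(p0 → (p1 → p2))=T] refutes=False
  v=0110: Γ:[] Δ:[(p0 → (p1 → p2))=T] refutes=False
  v=0111: Γ:[] Δ:[(p0 → (p1 → p2))=T] refutes=False
  v=1000: Γ:[] Δ:[(p0 → (p1 → p2))=T] refutes=False
  v=1001: Γ:[] Δ:[(p0 → (p1 → p2))=T] refutes=False
  v=1010: Γ:[] Δ:[(p0 → (p1 → p2))=T] refutes=False
  v=1011: Γ:[] Δ:[(p0 → (p1 → p2))=T] refutes=False
  v=1100: Γ:[] Δ:[(p0 → (p1 → p2))=F] refutes=True  ← countermodel

Result: NO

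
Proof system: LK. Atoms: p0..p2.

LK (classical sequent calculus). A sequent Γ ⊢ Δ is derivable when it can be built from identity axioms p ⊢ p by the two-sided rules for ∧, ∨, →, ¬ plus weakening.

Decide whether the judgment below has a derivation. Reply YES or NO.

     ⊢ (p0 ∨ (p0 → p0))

Derivation trace:
[∨R]  ⊢ (p0 ∨ (p0 → p0))
  [WR]  ⊢ (p0 → p0), p0
    [→R]  ⊢ (p0 → p0)
      [Ax] p0 ⊢ p0

Result: YES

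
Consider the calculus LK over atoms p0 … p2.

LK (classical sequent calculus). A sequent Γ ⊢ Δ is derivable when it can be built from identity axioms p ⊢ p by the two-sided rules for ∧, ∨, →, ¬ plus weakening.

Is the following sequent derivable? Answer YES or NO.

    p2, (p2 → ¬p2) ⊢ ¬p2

Derivation (root first):
[→L] p2, (p2 → ¬p2) ⊢ ¬p2
  [Ax] p2 ⊢ p2
  [¬R] ¬p2 ⊢ ¬p2
    [¬L] p2, ¬p2 ⊢ 
      [Ax] p2 ⊢ p2

Result: YES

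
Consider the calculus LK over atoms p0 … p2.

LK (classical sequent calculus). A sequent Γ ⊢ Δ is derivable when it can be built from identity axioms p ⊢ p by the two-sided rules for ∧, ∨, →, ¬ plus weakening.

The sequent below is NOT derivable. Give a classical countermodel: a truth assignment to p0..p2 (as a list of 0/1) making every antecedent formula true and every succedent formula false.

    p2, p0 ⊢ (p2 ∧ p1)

Truth-table refutation:
  v=000: Γ:[p2=F, p0=F] Δ:[(p2 ∧ p1)=F] refutes=False
  v=001: Γ:[p2=T, p0=F] Δ:[(p2 ∧ p1)=F] refutes=False
  v=010: Γ:[p2=F, p0=F] Δ:[(p2 ∧ p1)=F] refutes=False
  v=011: Γ:[p2=T, p0=F] Δ:[(p2 ∧ p1)=T] refutes=False
  v=100: Γ:[p2=F, p0=T] Δ:[(p2 ∧ p1)=F] refutes=False
  v=101: Γ:[p2=T, p0=T] Δ:[(p2 ∧ p1)=F] refutes=True  ← countermodel

Result: [1, 0, 1]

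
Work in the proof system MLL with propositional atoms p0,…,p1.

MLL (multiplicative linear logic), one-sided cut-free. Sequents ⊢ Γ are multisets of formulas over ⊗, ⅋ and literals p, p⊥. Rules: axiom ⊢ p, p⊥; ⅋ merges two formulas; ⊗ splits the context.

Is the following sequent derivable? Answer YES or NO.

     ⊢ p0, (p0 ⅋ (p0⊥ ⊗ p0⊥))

Derivation (root first):
[⅋]  ⊢ p0, (p0 ⅋ (p0⊥ ⊗ p0⊥))
  [⊗]  ⊢ p0, p0, (p0⊥ ⊗ p0⊥)
    [Ax]  ⊢ p0, p0⊥
    [Ax]  ⊢ p0, p0⊥

Result: YES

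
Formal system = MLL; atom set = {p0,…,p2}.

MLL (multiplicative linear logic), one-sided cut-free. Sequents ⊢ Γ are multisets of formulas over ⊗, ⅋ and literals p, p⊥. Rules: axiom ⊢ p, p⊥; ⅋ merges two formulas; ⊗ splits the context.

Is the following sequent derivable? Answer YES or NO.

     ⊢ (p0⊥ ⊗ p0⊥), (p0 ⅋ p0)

Derivation trace:
[⅋]  ⊢ (p0⊥ ⊗ p0⊥), (p0 ⅋ p0)
  [⊗]  ⊢ p0, p0, (p0⊥ ⊗ p0⊥)
    [Ax]  ⊢ p0, p0⊥
    [Ax]  ⊢ p0, p0⊥

Result: YES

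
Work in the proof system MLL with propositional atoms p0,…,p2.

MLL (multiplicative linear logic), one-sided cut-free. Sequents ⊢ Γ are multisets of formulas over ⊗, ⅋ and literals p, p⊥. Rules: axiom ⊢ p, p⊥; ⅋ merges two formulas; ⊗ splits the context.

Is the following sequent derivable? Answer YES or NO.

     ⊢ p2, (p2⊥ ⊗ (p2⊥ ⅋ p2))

Derivation trace:
[⊗]  ⊢ p2, (p2⊥ ⊗ (p2⊥ ⅋ p2))
  [Ax]  ⊢ p2, p2⊥
  [⅋]  ⊢ (p2⊥ ⅋ p2)
    [Ax]  ⊢ p2, p2⊥

Result: YES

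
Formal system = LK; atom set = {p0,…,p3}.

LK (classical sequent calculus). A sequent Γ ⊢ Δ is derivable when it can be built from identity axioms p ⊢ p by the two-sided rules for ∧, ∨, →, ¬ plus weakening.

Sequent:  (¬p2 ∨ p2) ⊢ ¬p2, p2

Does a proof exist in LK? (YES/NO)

Proof tree:
[∨L] (¬p2 ∨ p2) ⊢ ¬p2, p2
  [¬L] ¬p2 ⊢ ¬p2
    [¬R]  ⊢ p2, ¬p2
      [Ax] p2 ⊢ p2
  [Ax] p2 ⊢ p2

Result: YES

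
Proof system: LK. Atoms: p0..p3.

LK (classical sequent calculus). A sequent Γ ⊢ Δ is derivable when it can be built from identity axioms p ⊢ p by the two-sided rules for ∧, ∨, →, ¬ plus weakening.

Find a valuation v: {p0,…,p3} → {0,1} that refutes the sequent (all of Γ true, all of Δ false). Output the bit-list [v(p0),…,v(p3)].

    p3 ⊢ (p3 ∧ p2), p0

Search for a countermodel by truth-table:
  v=0000: Γ:[p3=F] Δ:[(p3 ∧ p2)=F, p0=F] refutes=False
  v=0001: Γ:[p3=T] Δ:[(p3 ∧ p2)=F, p0=F] refutes=True  ← countermodel

Result: [0, 0, 0, 1]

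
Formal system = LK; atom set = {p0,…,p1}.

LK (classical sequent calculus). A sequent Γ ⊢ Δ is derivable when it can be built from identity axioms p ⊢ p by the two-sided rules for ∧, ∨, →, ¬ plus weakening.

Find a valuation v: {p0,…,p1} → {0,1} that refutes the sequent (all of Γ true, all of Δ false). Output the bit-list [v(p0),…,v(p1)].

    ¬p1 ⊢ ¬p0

Enumerate valuations to refute Γ ⊢ Δ:
  v=00: Γ:[¬p1=T] Δ:[¬p0=T] refutes=False
  v=01: Γ:[¬p1=F] Δ:[¬p0=T] refutes=False
  v=10: Γ:[¬p1=T] Δ:[¬p0=F] refutes=True  ← countermodel

Result: [1, 0]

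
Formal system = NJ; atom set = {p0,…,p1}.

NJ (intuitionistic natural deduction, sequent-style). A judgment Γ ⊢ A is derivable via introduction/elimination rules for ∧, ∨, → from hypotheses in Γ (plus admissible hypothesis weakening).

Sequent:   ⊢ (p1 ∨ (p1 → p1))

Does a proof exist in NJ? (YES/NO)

Derivation trace:
[∨I₂]  ⊢ (p1 ∨ (p1 → p1))
  [→I]  ⊢ (p1 → p1)
    [Ax] p1 ⊢ p1

Result: YES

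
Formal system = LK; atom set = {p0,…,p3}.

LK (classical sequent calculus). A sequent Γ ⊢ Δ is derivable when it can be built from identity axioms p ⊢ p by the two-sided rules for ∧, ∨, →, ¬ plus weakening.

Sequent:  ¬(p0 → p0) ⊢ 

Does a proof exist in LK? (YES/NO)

Derivation (root first):
[¬L] ¬(p0 → p0) ⊢ 
  [→R]  ⊢ (p0 → p0)
    [Ax] p0 ⊢ p0

Result: YES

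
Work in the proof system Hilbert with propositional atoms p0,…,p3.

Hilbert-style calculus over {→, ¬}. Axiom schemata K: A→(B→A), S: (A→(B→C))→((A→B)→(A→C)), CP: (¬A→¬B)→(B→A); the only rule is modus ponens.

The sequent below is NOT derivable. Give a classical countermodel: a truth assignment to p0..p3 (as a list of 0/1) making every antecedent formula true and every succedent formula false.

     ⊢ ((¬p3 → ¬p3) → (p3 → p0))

Search for a countermodel by truth-table:
  v=0000: Γ:[] Δ:[((¬p3 → ¬p3) → (p3 → p0))=T] refutes=False
  v=0001: Γ:[] Δ:[((¬p3 → ¬p3) → (p3 → p0))=F] refutes=True  ← countermodel

Result: [0, 0, 0, 1]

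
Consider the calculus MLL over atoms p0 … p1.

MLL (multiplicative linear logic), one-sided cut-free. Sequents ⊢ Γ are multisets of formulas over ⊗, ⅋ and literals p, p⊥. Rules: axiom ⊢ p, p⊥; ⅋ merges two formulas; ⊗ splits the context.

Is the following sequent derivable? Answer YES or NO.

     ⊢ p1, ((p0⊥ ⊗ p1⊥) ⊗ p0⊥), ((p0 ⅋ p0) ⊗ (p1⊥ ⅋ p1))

Derivation trace:
[⊗]  ⊢ p1, ((p0⊥ ⊗ p1⊥) ⊗ p0⊥), ((p0 ⅋ p0) ⊗ (p1⊥ ⅋ p1))
  [⅋]  ⊢ p1, ((p0⊥ ⊗ p1⊥) ⊗ p0⊥), (p0 ⅋ p0)
    [⊗]  ⊢ p0, p1, p0, ((p0⊥ ⊗ p1⊥) ⊗ p0⊥)
      [⊗]  ⊢ p0, p1, (p0⊥ ⊗ p1⊥)
        [Ax]  ⊢ p0, p0⊥
        [Ax]  ⊢ p1, p1⊥
      [Ax]  ⊢ p0, p0⊥
  [⅋]  ⊢ (p1⊥ ⅋ p1)
    [Ax]  ⊢ p1, p1⊥

Result: YES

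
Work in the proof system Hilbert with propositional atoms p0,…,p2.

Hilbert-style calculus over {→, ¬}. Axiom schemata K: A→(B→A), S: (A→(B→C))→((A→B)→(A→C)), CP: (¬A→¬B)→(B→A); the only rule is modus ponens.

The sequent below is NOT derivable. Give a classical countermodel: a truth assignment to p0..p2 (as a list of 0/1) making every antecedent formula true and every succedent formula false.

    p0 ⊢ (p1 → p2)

Enumerate valuations to refute Γ ⊢ Δ:
  v=000: Γ:[p0=F] Δ:[(p1 → p2)=T] refutes=False
  v=001: Γ:[p0=F] Δ:[(p1 → p2)=T] refutes=False
  v=010: Γ:[p0=F] Δ:[(p1 → p2)=F] refutes=False
  v=011: Γ:[p0=F] Δ:[(p1 → p2)=T] refutes=False
  v=100: Γ:[p0=T] Δ:[(p1 → p2)=T] refutes=False
  v=101: Γ:[p0=T] Δ:[(p1 → p2)=T] refutes=False
  v=110: Γ:[p0=T] Δ:[(p1 → p2)=F] refutes=True  ← countermodel

Result: [1, 1, 0]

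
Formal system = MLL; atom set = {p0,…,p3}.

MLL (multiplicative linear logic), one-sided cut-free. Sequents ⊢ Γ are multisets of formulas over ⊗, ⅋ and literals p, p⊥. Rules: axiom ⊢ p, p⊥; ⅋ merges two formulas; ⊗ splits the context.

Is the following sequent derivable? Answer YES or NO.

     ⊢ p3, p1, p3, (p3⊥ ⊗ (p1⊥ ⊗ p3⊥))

Derivation (root first):
[⊗]  ⊢ p3, p1, p3, (p3⊥ ⊗ (p1⊥ ⊗ p3⊥))
  [Ax]  ⊢ p3, p3⊥
  [⊗]  ⊢ p1, p3, (p1⊥ ⊗ p3⊥)
    [Ax]  ⊢ p1, p1⊥
    [Ax]  ⊢ p3, p3⊥

Result: YES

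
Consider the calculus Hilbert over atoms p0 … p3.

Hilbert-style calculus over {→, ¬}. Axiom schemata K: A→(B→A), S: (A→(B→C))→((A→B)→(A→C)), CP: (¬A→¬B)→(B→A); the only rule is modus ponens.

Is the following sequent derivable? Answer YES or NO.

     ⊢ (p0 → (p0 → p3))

Search for a countermodel by truth-table:
  v=0000: Γ:[] Δ:[(p0 → (p0 → p3))=T] refutes=False
  v=0001: Γ:[] Δ:[(p0 → (p0 → p3))=T] refutes=False
  v=0010: Γ:[] Δ:[(p0 → (p0 → p3))=T] refutes=False
  v=0011: Γ:[] Δ:[(p0 → (p0 → p3))=T] refutes=False
  v=0100: Γ:[] Δ:[(p0 → (p0 → p3))=T] refutes=False
  v=0101: Γ:[] Δ:[(p0 → (p0 → p3))=T] refutes=False
  v=0110: Γ:[] Δ:[(p0 → (p0 → p3))=T] refutes=False
  v=0111: Γ:[] Δ:[(p0 → (p0 → p3))=T] refutes=False
  v=1000: Γ:[] Δ:[(p0 → (p0 → p3))=F] refutes=True  ← countermodel

Result: NO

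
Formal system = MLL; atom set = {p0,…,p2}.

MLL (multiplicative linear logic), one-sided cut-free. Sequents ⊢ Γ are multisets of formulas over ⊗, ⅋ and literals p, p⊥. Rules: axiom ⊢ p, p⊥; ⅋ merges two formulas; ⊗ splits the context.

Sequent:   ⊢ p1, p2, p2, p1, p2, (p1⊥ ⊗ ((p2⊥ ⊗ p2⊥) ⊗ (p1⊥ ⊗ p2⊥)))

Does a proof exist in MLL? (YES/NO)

Derivation trace:
[⊗]  ⊢ p1, p2, p2, p1, p2, (p1⊥ ⊗ ((p2⊥ ⊗ p2⊥) ⊗ (p1⊥ ⊗ p2⊥)))
  [Ax]  ⊢ p1, p1⊥
  [⊗]  ⊢ p2, p2, p1, p2, ((p2⊥ ⊗ p2⊥) ⊗ (p1⊥ ⊗ p2⊥))
    [⊗]  ⊢ p2, p2, (p2⊥ ⊗ p2⊥)
      [Ax]  ⊢ p2, p2⊥
      [Ax]  ⊢ p2, p2⊥
    [⊗]  ⊢ p1, p2, (p1⊥ ⊗ p2⊥)
      [Ax]  ⊢ p1, p1⊥
      [Ax]  ⊢ p2, p2⊥

Result: YES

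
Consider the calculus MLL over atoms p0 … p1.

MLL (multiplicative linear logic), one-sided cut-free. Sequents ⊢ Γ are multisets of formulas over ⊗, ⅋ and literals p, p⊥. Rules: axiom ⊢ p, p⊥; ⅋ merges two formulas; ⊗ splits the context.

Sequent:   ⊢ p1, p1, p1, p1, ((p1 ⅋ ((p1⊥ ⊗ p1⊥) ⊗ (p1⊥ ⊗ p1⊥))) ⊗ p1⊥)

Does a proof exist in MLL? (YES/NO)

Proof tree:
[⊗]  ⊢ p1, p1, p1, p1, ((p1 ⅋ ((p1⊥ ⊗ p1⊥) ⊗ (p1⊥ ⊗ p1⊥))) ⊗ p1⊥)
  [⅋]  ⊢ p1, p1, p1, (p1 ⅋ ((p1⊥ ⊗ p1⊥) ⊗ (p1⊥ ⊗ p1⊥)))
    [⊗]  ⊢ p1, p1, p1, p1, ((p1⊥ ⊗ p1⊥) ⊗ (p1⊥ ⊗ p1⊥))
      [⊗]  ⊢ p1, p1, (p1⊥ ⊗ p1⊥)
        [Ax]  ⊢ p1, p1⊥
        [Ax]  ⊢ p1, p1⊥
      [⊗]  ⊢ p1, p1, (p1⊥ ⊗ p1⊥)
        [Ax]  ⊢ p1, p1⊥
        [Ax]  ⊢ p1, p1⊥
  [Ax]  ⊢ p1, p1⊥

Result: YES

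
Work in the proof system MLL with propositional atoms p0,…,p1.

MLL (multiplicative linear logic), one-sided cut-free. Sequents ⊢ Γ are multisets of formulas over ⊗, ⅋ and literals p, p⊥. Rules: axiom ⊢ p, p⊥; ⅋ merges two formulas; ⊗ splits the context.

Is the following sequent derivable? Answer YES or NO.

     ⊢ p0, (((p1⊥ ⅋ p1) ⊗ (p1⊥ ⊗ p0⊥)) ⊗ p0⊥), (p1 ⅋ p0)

Proof tree:
[⅋]  ⊢ p0, (((p1⊥ ⅋ p1) ⊗ (p1⊥ ⊗ p0⊥)) ⊗ p0⊥), (p1 ⅋ p0)
  [⊗]  ⊢ p1, p0, p0, (((p1⊥ ⅋ p1) ⊗ (p1⊥ ⊗ p0⊥)) ⊗ p0⊥)
    [⊗]  ⊢ p1, p0, ((p1⊥ ⅋ p1) ⊗ (p1⊥ ⊗ p0⊥))
      [⅋]  ⊢ (p1⊥ ⅋ p1)
        [Ax]  ⊢ p1, p1⊥
      [⊗]  ⊢ p1, p0, (p1⊥ ⊗ p0⊥)
        [Ax]  ⊢ p1, p1⊥
        [Ax]  ⊢ p0, p0⊥
    [Ax]  ⊢ p0, p0⊥

Result: YES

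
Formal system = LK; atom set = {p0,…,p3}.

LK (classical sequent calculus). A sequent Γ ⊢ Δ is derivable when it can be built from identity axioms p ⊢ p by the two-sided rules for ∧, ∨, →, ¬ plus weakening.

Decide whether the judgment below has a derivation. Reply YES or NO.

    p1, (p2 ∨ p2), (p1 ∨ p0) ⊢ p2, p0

Proof tree:
[∨L] p1, (p2 ∨ p2), (p1 ∨ p0) ⊢ p2, p0
  [WL] (p2 ∨ p2), p1, p1 ⊢ p2
    [WL] (p2 ∨ p2), p1 ⊢ p2
      [∨L] (p2 ∨ p2) ⊢ p2
        [Ax] p2 ⊢ p2
        [Ax] p2 ⊢ p2
  [Ax] p0 ⊢ p0

Result: YES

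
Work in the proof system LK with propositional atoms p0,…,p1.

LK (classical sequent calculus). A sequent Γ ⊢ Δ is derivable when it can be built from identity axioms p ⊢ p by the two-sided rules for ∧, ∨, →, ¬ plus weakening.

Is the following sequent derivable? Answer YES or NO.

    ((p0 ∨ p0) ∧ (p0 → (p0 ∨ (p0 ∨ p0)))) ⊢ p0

Proof tree:
[∧L] ((p0 ∨ p0) ∧ (p0 → (p0 ∨ (p0 ∨ p0)))) ⊢ p0
  [→L] (p0 ∨ p0), (p0 → (p0 ∨ (p0 ∨ p0))) ⊢ p0
    [∨L] (p0 ∨ p0) ⊢ p0
      [Ax] p0 ⊢ p0
      [Ax] p0 ⊢ p0
    [∨L] (p0 ∨ (p0 ∨ p0)) ⊢ p0
      [Ax] p0 ⊢ p0
      [∨L] (p0 ∨ p0) ⊢ p0
        [Ax] p0 ⊢ p0
        [Ax] p0 ⊢ p0

Result: YES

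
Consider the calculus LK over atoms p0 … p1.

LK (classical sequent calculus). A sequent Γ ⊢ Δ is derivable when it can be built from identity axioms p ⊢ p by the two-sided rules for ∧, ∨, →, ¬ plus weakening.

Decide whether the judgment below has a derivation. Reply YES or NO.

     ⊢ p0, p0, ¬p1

Enumerate valuations to refute Γ ⊢ Δ:
  v=00: Γ:[] Δ:[p0=F, p0=F, ¬p1=T] refutes=False
  v=01: Γ:[] Δ:[p0=F, p0=F, ¬p1=F] refutes=True  ← countermodel

Result: NO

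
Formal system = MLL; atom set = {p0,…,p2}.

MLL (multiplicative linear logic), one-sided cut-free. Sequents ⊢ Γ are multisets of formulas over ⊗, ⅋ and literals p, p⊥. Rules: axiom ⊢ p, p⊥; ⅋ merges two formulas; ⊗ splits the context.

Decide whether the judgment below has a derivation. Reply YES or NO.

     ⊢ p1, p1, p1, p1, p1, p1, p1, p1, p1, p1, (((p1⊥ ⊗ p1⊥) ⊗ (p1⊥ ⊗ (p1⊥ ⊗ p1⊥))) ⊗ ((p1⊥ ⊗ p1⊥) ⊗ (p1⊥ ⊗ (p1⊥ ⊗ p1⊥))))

Derivation (root first):
[⊗]  ⊢ p1, p1, p1, p1, p1, p1, p1, p1, p1, p1, (((p1⊥ ⊗ p1⊥) ⊗ (p1⊥ ⊗ (p1⊥ ⊗ p1⊥))) ⊗ ((p1⊥ ⊗ p1⊥) ⊗ (p1⊥ ⊗ (p1⊥ ⊗ p1⊥))))
  [⊗]  ⊢ p1, p1, p1, p1, p1, ((p1⊥ ⊗ p1⊥) ⊗ (p1⊥ ⊗ (p1⊥ ⊗ p1⊥)))
    [⊗]  ⊢ p1, p1, (p1⊥ ⊗ p1⊥)
      [Ax]  ⊢ p1, p1⊥
      [Ax]  ⊢ p1, p1⊥
    [⊗]  ⊢ p1, p1, p1, (p1⊥ ⊗ (p1⊥ ⊗ p1⊥))
      [Ax]  ⊢ p1, p1⊥
      [⊗]  ⊢ p1, p1, (p1⊥ ⊗ p1⊥)
        [Ax]  ⊢ p1, p1⊥
        [Ax]  ⊢ p1, p1⊥
  [⊗]  ⊢ p1, p1, p1, p1, p1, ((p1⊥ ⊗ p1⊥) ⊗ (p1⊥ ⊗ (p1⊥ ⊗ p1⊥)))
    [⊗]  ⊢ p1, p1, (p1⊥ ⊗ p1⊥)
      [Ax]  ⊢ p1, p1⊥
      [Ax]  ⊢ p1, p1⊥
    [⊗]  ⊢ p1, p1, p1, (p1⊥ ⊗ (p1⊥ ⊗ p1⊥))
      [Ax]  ⊢ p1, p1⊥
      [⊗]  ⊢ p1, p1, (p1⊥ ⊗ p1⊥)
        [Ax]  ⊢ p1, p1⊥
        [Ax]  ⊢ p1, p1⊥

Result: YES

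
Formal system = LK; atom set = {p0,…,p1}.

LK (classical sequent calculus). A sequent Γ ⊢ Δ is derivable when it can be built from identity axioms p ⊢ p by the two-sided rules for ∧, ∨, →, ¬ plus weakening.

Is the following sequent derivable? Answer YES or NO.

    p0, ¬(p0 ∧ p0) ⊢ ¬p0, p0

Proof tree:
[¬L] p0, ¬(p0 ∧ p0) ⊢ ¬p0, p0
  [∧R] p0 ⊢ ¬p0, p0, (p0 ∧ p0)
    [Ax] p0 ⊢ p0
    [WR]  ⊢ p0, ¬p0, p0
      [¬R]  ⊢ p0, ¬p0
        [Ax] p0 ⊢ p0

Result: YES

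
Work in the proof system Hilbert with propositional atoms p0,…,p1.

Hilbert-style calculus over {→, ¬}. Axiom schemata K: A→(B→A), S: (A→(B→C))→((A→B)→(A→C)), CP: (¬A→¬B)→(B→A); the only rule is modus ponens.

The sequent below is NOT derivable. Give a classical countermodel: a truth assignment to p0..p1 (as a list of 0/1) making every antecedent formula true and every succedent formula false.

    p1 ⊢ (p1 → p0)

Search for a countermodel by truth-table:
  v=00: Γ:[p1=F] Δ:[(p1 → p0)=T] refutes=False
  v=01: Γ:[p1=T] Δ:[(p1 → p0)=F] refutes=True  ← countermodel

Result: [0, 1]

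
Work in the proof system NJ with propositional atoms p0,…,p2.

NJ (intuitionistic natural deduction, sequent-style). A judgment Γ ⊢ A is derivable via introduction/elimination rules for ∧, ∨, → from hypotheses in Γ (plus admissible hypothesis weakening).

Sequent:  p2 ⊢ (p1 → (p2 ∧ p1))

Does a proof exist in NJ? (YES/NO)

Derivation trace:
[→I] p2 ⊢ (p1 → (p2 ∧ p1))
  [∧I] p1, p2 ⊢ (p2 ∧ p1)
    [Ax] p2 ⊢ p2
    [Ax] p1 ⊢ p1

Result: YES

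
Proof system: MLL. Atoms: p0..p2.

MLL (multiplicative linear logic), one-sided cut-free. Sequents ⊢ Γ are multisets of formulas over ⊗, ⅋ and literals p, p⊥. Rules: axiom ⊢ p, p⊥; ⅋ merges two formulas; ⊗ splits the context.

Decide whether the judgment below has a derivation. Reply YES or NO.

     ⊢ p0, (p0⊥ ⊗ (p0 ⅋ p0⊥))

Derivation (root first):
[⊗]  ⊢ p0, (p0⊥ ⊗ (p0 ⅋ p0⊥))
  [Ax]  ⊢ p0, p0⊥
  [⅋]  ⊢ (p0 ⅋ p0⊥)
    [Ax]  ⊢ p0, p0⊥

Result: YES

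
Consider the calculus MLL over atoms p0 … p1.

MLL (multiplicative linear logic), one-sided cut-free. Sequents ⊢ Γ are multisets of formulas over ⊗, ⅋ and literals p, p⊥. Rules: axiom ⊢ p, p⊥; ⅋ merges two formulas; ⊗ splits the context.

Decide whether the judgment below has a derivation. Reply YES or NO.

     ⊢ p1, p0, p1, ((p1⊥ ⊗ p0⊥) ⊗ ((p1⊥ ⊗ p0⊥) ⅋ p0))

Derivation trace:
[⊗]  ⊢ p1, p0, p1, ((p1⊥ ⊗ p0⊥) ⊗ ((p1⊥ ⊗ p0⊥) ⅋ p0))
  [⊗]  ⊢ p1, p0, (p1⊥ ⊗ p0⊥)
    [Ax]  ⊢ p1, p1⊥
    [Ax]  ⊢ p0, p0⊥
  [⅋]  ⊢ p1, ((p1⊥ ⊗ p0⊥) ⅋ p0)
    [⊗]  ⊢ p1, p0, (p1⊥ ⊗ p0⊥)
      [Ax]  ⊢ p1, p1⊥
      [Ax]  ⊢ p0, p0⊥

Result: YES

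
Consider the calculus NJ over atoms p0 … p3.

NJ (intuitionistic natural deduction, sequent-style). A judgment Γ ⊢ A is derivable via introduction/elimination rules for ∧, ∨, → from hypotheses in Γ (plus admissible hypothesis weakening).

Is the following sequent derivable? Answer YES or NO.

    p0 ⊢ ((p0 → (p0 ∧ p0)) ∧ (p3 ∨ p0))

Derivation trace:
[∧I] p0 ⊢ ((p0 → (p0 ∧ p0)) ∧ (p3 ∨ p0))
  [→I]  ⊢ (p0 → (p0 ∧ p0))
    [∧I] p0 ⊢ (p0 ∧ p0)
      [Ax] p0 ⊢ p0
      [Ax] p0 ⊢ p0
  [∨I₂] p0 ⊢ (p3 ∨ p0)
    [Ax] p0 ⊢ p0

Result: YES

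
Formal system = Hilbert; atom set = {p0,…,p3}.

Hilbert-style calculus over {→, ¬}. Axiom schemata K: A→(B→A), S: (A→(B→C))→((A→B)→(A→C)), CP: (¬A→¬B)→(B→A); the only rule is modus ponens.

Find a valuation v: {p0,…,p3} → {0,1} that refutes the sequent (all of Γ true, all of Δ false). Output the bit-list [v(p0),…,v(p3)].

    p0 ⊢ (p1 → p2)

Search for a countermodel by truth-table:
  v=0000: Γ:[p0=F] Δ:[(p1 → p2)=T] refutes=False
  v=0001: Γ:[p0=F] Δ:[(p1 → p2)=T] refutes=False
  v=0010: Γ:[p0=F] Δ:[(p1 → p2)=T] refutes=False
  v=0011: Γ:[p0=F] Δ:[(p1 → p2)=T] refutes=False
  v=0100: Γ:[p0=F] Δ:[(p1 → p2)=F] refutes=False
  v=0101: Γ:[p0=F] Δ:[(p1 → p2)=F] refutes=False
  v=0110: Γ:[p0=F] Δ:[(p1 → p2)=T] refutes=False
  v=0111: Γ:[p0=F] Δ:[(p1 → p2)=T] refutes=False
  v=1000: Γ:[p0=T] Δ:[(p1 → p2)=T] refutes=False
  v=1001: Γ:[p0=T] Δ:[(p1 → p2)=T] refutes=False
  v=1010: Γ:[p0=T] Δ:[(p1 → p2)=T] refutes=False
  v=1011: Γ:[p0=T] Δ:[(p1 → p2)=T] refutes=False
  v=1100: Γ:[p0=T] Δ:[(p1 → p2)=F] refutes=True  ← countermodel

Result: [1, 1, 0, 0]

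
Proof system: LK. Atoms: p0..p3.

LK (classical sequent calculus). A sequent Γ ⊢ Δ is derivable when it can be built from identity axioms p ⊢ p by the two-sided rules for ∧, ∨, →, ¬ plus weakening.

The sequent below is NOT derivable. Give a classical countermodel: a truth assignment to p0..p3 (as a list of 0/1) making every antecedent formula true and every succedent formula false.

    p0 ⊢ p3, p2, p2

Search for a countermodel by truth-table:
  v=0000: Γ:[p0=F] Δ:[p3=F, p2=F, p2=F] refutes=False
  v=0001: Γ:[p0=F] Δ:[p3=T, p2=F, p2=F] refutes=False
  v=0010: Γ:[p0=F] Δ:[p3=F, p2=T, p2=T] refutes=False
  v=0011: Γ:[p0=F] Δ:[p3=T, p2=T, p2=T] refutes=False
  v=0100: Γ:[p0=F] Δ:[p3=F, p2=F, p2=F] refutes=False
  v=0101: Γ:[p0=F] Δ:[p3=T, p2=F, p2=F] refutes=False
  v=0110: Γ:[p0=F] Δ:[p3=F, p2=T, p2=T] refutes=False
  v=0111: Γ:[p0=F] Δ:[p3=T, p2=T, p2=T] refutes=False
  v=1000: Γ:[p0=T] Δ:[p3=F, p2=F, p2=F] refutes=True  ← countermodel

Result: [1, 0, 0, 0]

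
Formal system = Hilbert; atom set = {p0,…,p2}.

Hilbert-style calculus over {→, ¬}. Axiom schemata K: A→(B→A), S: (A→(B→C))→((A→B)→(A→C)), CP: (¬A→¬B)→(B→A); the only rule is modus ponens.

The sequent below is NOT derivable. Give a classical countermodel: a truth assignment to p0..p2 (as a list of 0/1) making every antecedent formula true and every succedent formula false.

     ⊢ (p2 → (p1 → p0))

Truth-table refutation:
  v=000: Γ:[] Δ:[(p2 → (p1 → p0))=T] refutes=False
  v=001: Γ:[] Δ:[(p2 → (p1 → p0))=T] refutes=False
  v=010: Γ:[] Δ:[(p2 → (p1 → p0))=T] refutes=False
  v=011: Γ:[] Δ:[(p2 → (p1 → p0))=F] refutes=True  ← countermodel

Result: [0, 1, 1]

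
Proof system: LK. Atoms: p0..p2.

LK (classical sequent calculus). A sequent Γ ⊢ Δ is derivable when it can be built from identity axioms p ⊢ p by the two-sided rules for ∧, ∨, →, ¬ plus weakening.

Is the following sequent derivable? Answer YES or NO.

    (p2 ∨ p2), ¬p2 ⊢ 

Proof tree:
[¬L] (p2 ∨ p2), ¬p2 ⊢ 
  [∨L] (p2 ∨ p2) ⊢ p2
    [Ax] p2 ⊢ p2
    [Ax] p2 ⊢ p2

Result: YES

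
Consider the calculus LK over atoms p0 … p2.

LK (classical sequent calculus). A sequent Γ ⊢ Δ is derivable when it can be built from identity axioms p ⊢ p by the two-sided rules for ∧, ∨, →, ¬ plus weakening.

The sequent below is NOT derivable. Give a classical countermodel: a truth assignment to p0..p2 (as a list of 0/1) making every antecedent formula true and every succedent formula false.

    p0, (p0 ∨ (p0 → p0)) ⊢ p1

Search for a countermodel by truth-table:
  v=000: Γ:[p0=F, (p0 ∨ (p0 → p0))=T] Δ:[p1=F] refutes=False
  v=001: Γ:[p0=F, (p0 ∨ (p0 → p0))=T] Δ:[p1=F] refutes=False
  v=010: Γ:[p0=F, (p0 ∨ (p0 → p0))=T] Δ:[p1=T] refutes=False
  v=011: Γ:[p0=F, (p0 ∨ (p0 → p0))=T] Δ:[p1=T] refutes=False
  v=100: Γ:[p0=T, (p0 ∨ (p0 → p0))=T] Δ:[p1=F] refutes=True  ← countermodel

Result: [1, 0, 0]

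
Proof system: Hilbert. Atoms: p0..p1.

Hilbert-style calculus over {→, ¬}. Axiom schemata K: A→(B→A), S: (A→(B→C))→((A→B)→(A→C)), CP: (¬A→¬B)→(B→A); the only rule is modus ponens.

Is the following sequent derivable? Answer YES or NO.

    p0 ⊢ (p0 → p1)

Enumerate valuations to refute Γ ⊢ Δ:
  v=00: Γ:[p0=F] Δ:[(p0 → p1)=T] refutes=False
  v=01: Γ:[p0=F] Δ:[(p0 → p1)=T] refutes=False
  v=10: Γ:[p0=T] Δ:[(p0 → p1)=F] refutes=True  ← countermodel

Result: NO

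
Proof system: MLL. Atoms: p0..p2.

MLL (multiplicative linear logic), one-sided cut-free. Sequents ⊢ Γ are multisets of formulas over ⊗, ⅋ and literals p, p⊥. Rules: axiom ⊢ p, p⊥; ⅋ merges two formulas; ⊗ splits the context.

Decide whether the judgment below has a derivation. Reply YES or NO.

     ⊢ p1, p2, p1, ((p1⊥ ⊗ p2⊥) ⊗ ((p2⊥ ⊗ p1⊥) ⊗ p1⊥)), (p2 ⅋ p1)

Derivation (root first):
[⅋]  ⊢ p1, p2, p1, ((p1⊥ ⊗ p2⊥) ⊗ ((p2⊥ ⊗ p1⊥) ⊗ p1⊥)), (p2 ⅋ p1)
  [⊗]  ⊢ p1, p2, p2, p1, p1, ((p1⊥ ⊗ p2⊥) ⊗ ((p2⊥ ⊗ p1⊥) ⊗ p1⊥))
    [⊗]  ⊢ p1, p2, (p1⊥ ⊗ p2⊥)
      [Ax]  ⊢ p1, p1⊥
      [Ax]  ⊢ p2, p2⊥
    [⊗]  ⊢ p2, p1, p1, ((p2⊥ ⊗ p1⊥) ⊗ p1⊥)
      [⊗]  ⊢ p2, p1, (p2⊥ ⊗ p1⊥)
        [Ax]  ⊢ p2, p2⊥
        [Ax]  ⊢ p1, p1⊥
      [Ax]  ⊢ p1, p1⊥

Result: YES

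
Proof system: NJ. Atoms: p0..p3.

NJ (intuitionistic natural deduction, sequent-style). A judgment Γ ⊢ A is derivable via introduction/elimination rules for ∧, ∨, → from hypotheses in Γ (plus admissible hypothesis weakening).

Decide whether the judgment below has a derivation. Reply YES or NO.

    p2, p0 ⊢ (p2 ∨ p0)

Derivation (root first):
[Wk] p2, p0 ⊢ (p2 ∨ p0)
  [∨I₁] p2 ⊢ (p2 ∨ p0)
    [Ax] p2 ⊢ p2

Result: YES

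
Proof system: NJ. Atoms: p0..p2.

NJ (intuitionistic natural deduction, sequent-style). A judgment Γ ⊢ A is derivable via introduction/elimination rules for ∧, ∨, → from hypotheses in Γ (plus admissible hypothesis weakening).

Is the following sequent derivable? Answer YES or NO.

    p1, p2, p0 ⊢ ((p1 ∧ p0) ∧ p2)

Proof tree:
[∧I] p1, p2, p0 ⊢ ((p1 ∧ p0) ∧ p2)
  [∧I] p1, p0 ⊢ (p1 ∧ p0)
    [Ax] p1 ⊢ p1
    [Ax] p0 ⊢ p0
  [Ax] p2 ⊢ p2

Result: YES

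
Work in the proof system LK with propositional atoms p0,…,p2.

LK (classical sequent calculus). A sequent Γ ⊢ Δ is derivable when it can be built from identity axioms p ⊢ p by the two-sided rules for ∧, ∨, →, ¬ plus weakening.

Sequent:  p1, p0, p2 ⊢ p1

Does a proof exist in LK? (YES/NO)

Derivation trace:
[WL] p1, p0, p2 ⊢ p1
  [WL] p1, p0 ⊢ p1
    [Ax] p1 ⊢ p1

Result: YES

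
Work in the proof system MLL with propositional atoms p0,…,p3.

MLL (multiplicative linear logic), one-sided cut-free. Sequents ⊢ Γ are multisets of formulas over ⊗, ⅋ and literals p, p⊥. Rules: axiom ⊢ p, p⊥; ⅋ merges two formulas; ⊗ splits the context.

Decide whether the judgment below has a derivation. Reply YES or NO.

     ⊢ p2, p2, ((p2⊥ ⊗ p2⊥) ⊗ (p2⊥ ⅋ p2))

Derivation (root first):
[⊗]  ⊢ p2, p2, ((p2⊥ ⊗ p2⊥) ⊗ (p2⊥ ⅋ p2))
  [⊗]  ⊢ p2, p2, (p2⊥ ⊗ p2⊥)
    [Ax]  ⊢ p2, p2⊥
    [Ax]  ⊢ p2, p2⊥
  [⅋]  ⊢ (p2⊥ ⅋ p2)
    [Ax]  ⊢ p2, p2⊥

Result: YES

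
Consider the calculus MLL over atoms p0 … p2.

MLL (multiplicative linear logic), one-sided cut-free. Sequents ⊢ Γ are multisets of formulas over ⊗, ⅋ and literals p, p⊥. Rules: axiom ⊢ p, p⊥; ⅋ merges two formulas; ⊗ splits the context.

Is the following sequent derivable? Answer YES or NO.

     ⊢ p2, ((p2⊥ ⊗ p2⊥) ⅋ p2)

Derivation trace:
[⅋]  ⊢ p2, ((p2⊥ ⊗ p2⊥) ⅋ p2)
  [⊗]  ⊢ p2, p2, (p2⊥ ⊗ p2⊥)
    [Ax]  ⊢ p2, p2⊥
    [Ax]  ⊢ p2, p2⊥

Result: YES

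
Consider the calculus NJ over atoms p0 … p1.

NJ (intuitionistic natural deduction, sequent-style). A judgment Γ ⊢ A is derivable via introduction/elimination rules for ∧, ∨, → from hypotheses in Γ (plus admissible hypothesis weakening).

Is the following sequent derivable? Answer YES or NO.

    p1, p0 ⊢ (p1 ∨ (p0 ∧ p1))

Derivation (root first):
[∨I₂] p1, p0 ⊢ (p1 ∨ (p0 ∧ p1))
  [∧I] p1, p0 ⊢ (p0 ∧ p1)
    [Ax] p0 ⊢ p0
    [Ax] p1 ⊢ p1

Result: YES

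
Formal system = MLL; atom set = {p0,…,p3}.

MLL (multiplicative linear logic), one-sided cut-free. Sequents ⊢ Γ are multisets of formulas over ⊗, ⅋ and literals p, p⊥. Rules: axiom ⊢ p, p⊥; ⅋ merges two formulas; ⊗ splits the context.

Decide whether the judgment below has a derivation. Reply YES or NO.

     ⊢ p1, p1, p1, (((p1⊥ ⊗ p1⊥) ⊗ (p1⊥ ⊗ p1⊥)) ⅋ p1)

Proof tree:
[⅋]  ⊢ p1, p1, p1, (((p1⊥ ⊗ p1⊥) ⊗ (p1⊥ ⊗ p1⊥)) ⅋ p1)
  [⊗]  ⊢ p1, p1, p1, p1, ((p1⊥ ⊗ p1⊥) ⊗ (p1⊥ ⊗ p1⊥))
    [⊗]  ⊢ p1, p1, (p1⊥ ⊗ p1⊥)
      [Ax]  ⊢ p1, p1⊥
      [Ax]  ⊢ p1, p1⊥
    [⊗]  ⊢ p1, p1, (p1⊥ ⊗ p1⊥)
      [Ax]  ⊢ p1, p1⊥
      [Ax]  ⊢ p1, p1⊥

Result: YES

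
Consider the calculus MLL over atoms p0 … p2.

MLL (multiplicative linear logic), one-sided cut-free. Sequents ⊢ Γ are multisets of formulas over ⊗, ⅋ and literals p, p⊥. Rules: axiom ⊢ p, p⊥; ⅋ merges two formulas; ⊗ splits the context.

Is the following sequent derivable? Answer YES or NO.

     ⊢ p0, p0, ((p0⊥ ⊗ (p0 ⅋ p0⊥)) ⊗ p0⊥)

Derivation (root first):
[⊗]  ⊢ p0, p0, ((p0⊥ ⊗ (p0 ⅋ p0⊥)) ⊗ p0⊥)
  [⊗]  ⊢ p0, (p0⊥ ⊗ (p0 ⅋ p0⊥))
    [Ax]  ⊢ p0, p0⊥
    [⅋]  ⊢ (p0 ⅋ p0⊥)
      [Ax]  ⊢ p0, p0⊥
  [Ax]  ⊢ p0, p0⊥

Result: YES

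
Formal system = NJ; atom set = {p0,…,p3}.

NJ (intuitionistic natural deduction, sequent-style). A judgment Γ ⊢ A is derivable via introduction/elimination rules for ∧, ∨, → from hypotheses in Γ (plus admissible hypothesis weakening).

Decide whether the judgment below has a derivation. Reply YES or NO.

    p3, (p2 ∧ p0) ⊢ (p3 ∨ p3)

Proof tree:
[Wk] p3, (p2 ∧ p0) ⊢ (p3 ∨ p3)
  [∨I₂] p3 ⊢ (p3 ∨ p3)
    [Ax] p3 ⊢ p3

Result: YES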